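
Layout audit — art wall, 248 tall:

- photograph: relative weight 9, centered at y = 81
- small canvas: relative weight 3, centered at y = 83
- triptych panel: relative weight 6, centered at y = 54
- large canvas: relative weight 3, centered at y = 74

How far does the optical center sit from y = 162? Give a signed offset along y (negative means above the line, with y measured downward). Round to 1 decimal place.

Total weight = 9 + 3 + 6 + 3 = 21.
y-moment: 9·81 + 3·83 + 6·54 + 3·74 = 1524; centroid 1524/21 ≈ 72.57.
Against y = 162, that's 72.57 − 162 = -89.43.

≈ -89.4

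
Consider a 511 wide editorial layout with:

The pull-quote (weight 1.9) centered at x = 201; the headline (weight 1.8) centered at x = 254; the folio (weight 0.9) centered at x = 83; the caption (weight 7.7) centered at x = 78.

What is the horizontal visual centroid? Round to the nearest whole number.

x ≈ 123

Σw = 1.9 + 1.8 + 0.9 + 7.7 = 12.3.
x-moment: 1.9·201 + 1.8·254 + 0.9·83 + 7.7·78 = 1514.4; centroid 1514.4/12.3 ≈ 123.12.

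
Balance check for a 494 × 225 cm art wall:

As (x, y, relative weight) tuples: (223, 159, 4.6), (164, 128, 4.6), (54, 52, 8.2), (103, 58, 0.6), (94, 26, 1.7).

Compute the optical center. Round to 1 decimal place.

(124.1, 92.7)

Weights sum to 4.6 + 4.6 + 8.2 + 0.6 + 1.7 = 19.7.
x: (4.6·223 + 4.6·164 + 8.2·54 + 0.6·103 + 1.7·94) / 19.7 = 2444.6 / 19.7 ≈ 124.09
y: (4.6·159 + 4.6·128 + 8.2·52 + 0.6·58 + 1.7·26) / 19.7 = 1825.6 / 19.7 ≈ 92.67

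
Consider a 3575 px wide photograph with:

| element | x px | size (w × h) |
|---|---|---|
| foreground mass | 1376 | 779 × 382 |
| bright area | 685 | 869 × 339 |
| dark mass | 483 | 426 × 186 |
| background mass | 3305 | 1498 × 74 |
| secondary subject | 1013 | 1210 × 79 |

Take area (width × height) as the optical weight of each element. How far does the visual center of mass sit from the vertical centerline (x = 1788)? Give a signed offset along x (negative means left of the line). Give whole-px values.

Areas → weights: foreground mass 779·382 = 297578, bright area 869·339 = 294591, dark mass 426·186 = 79236, background mass 1498·74 = 110852, secondary subject 1210·79 = 95590; Σw = 877847.
x-moment: 297578·1376 + 294591·685 + 79236·483 + 110852·3305 + 95590·1013 = 1112731681; centroid 1112731681/877847 ≈ 1267.57.
Difference: 1267.57 − 1788 ≈ -520.43.

≈ -520 px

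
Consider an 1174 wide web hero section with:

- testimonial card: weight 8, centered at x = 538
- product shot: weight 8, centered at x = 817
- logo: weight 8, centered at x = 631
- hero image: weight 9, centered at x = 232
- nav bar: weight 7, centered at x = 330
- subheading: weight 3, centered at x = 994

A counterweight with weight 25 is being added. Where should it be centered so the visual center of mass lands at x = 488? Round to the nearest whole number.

x ≈ 397

New total weight: (8 + 8 + 8 + 9 + 7 + 3) + 25 = 68.
Along x: (23268 + 25·x) / 68 = 488 (existing moment 8·538 + 8·817 + 8·631 + 9·232 + 7·330 + 3·994 = 23268) ⇒ x = (33184 − 23268) / 25 ≈ 396.64.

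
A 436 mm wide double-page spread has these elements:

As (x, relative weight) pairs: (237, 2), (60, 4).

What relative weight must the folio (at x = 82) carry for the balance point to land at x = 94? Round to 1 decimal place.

Existing Σw = 6 (2 + 4); existing moment 2·237 + 4·60 = 714.
Set Σw·x/Σw = 94: (714 + 82w) = 94·(6 + w).
Rearranging, w·(82 − 94) = 94·6 − 714 = -150, so w ≈ -150/-12 = 12.50.

w ≈ 12.5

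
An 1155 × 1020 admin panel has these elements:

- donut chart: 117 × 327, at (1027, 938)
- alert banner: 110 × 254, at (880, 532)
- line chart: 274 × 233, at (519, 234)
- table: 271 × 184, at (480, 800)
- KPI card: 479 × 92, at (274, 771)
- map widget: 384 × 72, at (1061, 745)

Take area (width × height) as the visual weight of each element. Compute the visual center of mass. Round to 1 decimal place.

Areas: donut chart 117·327 = 38259, alert banner 110·254 = 27940, line chart 274·233 = 63842, table 271·184 = 49864, KPI card 479·92 = 44068, map widget 384·72 = 27648. Total weight = 251621.
x: moment 162357071 / weight 251621 ≈ 645.24
y: moment 160155438 / weight 251621 ≈ 636.49

(645.2, 636.5)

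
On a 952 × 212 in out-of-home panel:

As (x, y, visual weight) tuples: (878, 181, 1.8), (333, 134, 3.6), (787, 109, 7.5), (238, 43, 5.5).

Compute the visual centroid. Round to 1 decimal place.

Weights sum to 1.8 + 3.6 + 7.5 + 5.5 = 18.4.
Σw·x = 1.8·878 + 3.6·333 + 7.5·787 + 5.5·238 = 9990.7, so x̄ = 9990.7/18.4 ≈ 542.97.
Σw·y = 1.8·181 + 3.6·134 + 7.5·109 + 5.5·43 = 1862.2, so ȳ = 1862.2/18.4 ≈ 101.21.

(543.0, 101.2)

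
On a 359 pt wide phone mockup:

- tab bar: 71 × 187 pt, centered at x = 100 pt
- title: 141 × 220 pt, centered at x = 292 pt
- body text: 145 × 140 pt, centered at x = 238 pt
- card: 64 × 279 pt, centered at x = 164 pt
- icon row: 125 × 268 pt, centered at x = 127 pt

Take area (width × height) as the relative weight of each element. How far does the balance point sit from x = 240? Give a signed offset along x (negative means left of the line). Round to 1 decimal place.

Taking area as weight: tab bar 71·187 = 13277, title 141·220 = 31020, body text 145·140 = 20300, card 64·279 = 17856, icon row 125·268 = 33500. Sum 115953.
Σw·x = 13277·100 + 31020·292 + 20300·238 + 17856·164 + 33500·127 = 22399824, so x̄ = 22399824/115953 ≈ 193.18.
Offset from x = 240: 193.18 − 240 ≈ -46.82.

≈ -46.8 pt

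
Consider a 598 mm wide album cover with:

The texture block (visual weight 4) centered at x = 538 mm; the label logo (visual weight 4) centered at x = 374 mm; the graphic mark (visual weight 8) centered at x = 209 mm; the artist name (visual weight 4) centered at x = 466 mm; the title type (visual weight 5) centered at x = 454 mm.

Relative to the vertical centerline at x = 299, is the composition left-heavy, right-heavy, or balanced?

right-heavy

Total weight = 4 + 4 + 8 + 4 + 5 = 25.
Σw·x = 4·538 + 4·374 + 8·209 + 4·466 + 5·454 = 9454, so x̄ = 9454/25 ≈ 378.16.
Since 378.2 is right of 299, the composition reads right-heavy.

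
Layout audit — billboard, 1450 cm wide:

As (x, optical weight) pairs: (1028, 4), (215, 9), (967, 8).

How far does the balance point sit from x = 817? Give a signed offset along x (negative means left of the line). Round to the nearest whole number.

≈ -161 cm

Σw = 4 + 9 + 8 = 21.
Σw·x = 4·1028 + 9·215 + 8·967 = 13783, so x̄ = 13783/21 ≈ 656.33.
Against x = 817, that's 656.33 − 817 = -160.67.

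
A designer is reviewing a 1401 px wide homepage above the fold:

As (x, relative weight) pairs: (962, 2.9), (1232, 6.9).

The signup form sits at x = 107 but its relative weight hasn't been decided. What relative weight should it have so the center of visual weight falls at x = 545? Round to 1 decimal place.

w ≈ 13.6

Known weights sum to 2.9 + 6.9 = 9.8; their moment is 2.9·962 + 6.9·1232 = 11290.6.
Balance at x = 545 requires (11290.6 + w·107) / (9.8 + w) = 545.
Solving: w = (545·9.8 − 11290.6) / (107 − 545) = -5949.6 / -438 ≈ 13.58.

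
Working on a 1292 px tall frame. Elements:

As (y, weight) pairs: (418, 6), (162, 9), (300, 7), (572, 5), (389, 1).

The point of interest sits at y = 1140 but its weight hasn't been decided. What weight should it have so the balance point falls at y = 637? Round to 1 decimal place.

w ≈ 16.9

Known weights sum to 6 + 9 + 7 + 5 + 1 = 28; their moment is 6·418 + 9·162 + 7·300 + 5·572 + 1·389 = 9315.
Balance at y = 637 requires (9315 + w·1140) / (28 + w) = 637.
So w = (637·28 − 9315)/(1140 − 637) = 8521/503 ≈ 16.94.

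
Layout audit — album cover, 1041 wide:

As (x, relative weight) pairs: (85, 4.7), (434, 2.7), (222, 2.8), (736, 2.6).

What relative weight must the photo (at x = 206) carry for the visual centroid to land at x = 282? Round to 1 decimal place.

Fixed elements: Σw = 4.7 + 2.7 + 2.8 + 2.6 = 12.8, Σw·x = 4.7·85 + 2.7·434 + 2.8·222 + 2.6·736 = 4106.5.
Balance at x = 282 requires (4106.5 + w·206) / (12.8 + w) = 282.
Rearranging, w·(206 − 282) = 282·12.8 − 4106.5 = -496.9, so w ≈ -496.9/-76 = 6.54.

w ≈ 6.5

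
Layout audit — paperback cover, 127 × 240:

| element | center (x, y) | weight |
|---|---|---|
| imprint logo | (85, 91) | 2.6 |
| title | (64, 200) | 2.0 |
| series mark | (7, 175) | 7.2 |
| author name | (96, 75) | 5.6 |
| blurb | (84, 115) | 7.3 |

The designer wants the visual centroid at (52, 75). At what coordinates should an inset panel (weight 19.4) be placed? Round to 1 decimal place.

(38.3, 7.8)

With the inset panel, Σw becomes 2.6 + 2.0 + 7.2 + 5.6 + 7.3 + 19.4 = 44.1.
Along x: (1550.2 + 19.4·x) / 44.1 = 52 (existing moment 2.6·85 + 2.0·64 + 7.2·7 + 5.6·96 + 7.3·84 = 1550.2) ⇒ x = (2293.2 − 1550.2) / 19.4 ≈ 38.30.
Along y: (3156.1 + 19.4·y) / 44.1 = 75 (existing moment 2.6·91 + 2.0·200 + 7.2·175 + 5.6·75 + 7.3·115 = 3156.1) ⇒ y = (3307.5 − 3156.1) / 19.4 ≈ 7.80.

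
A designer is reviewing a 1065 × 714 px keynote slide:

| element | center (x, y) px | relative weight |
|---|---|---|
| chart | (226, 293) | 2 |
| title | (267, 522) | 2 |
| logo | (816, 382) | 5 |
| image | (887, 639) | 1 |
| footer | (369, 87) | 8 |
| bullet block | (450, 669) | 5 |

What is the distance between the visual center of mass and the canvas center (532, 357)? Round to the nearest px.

≈ 47 px

Total weight = 2 + 2 + 5 + 1 + 8 + 5 = 23.
Σw·x = 11155; x̄ = 11155/23 ≈ 485.00.
Σw·y = 8220; ȳ = 8220/23 ≈ 357.39.
Offset from (532, 357): Δx ≈ -47.00, Δy ≈ 0.39; distance = √(Δx² + Δy²) ≈ 47.00.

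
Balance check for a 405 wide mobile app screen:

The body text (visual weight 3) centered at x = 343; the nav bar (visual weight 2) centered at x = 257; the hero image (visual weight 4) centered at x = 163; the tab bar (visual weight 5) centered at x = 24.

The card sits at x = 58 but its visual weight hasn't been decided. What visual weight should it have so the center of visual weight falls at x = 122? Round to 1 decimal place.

w ≈ 9.5

Existing Σw = 14 (3 + 2 + 4 + 5); existing moment 3·343 + 2·257 + 4·163 + 5·24 = 2315.
Balance at x = 122 requires (2315 + w·58) / (14 + w) = 122.
Solving: w = (122·14 − 2315) / (58 − 122) = -607 / -64 ≈ 9.48.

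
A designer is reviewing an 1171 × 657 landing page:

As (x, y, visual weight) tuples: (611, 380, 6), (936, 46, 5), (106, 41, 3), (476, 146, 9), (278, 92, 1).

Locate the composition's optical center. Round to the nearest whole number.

Total weight = 6 + 5 + 3 + 9 + 1 = 24.
x: (6·611 + 5·936 + 3·106 + 9·476 + 1·278) / 24 = 13226 / 24 ≈ 551.08
y: (6·380 + 5·46 + 3·41 + 9·146 + 1·92) / 24 = 4039 / 24 ≈ 168.29

(551, 168)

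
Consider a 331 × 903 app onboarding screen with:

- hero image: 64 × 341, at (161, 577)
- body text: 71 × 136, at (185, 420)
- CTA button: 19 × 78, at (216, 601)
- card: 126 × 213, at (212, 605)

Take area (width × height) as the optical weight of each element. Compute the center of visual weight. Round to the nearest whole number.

Taking area as weight: hero image 64·341 = 21824, body text 71·136 = 9656, CTA button 19·78 = 1482, card 126·213 = 26838. Sum 59800.
x: (21824·161 + 9656·185 + 1482·216 + 26838·212) / 59800 = 11309792 / 59800 ≈ 189.13
y: (21824·577 + 9656·420 + 1482·601 + 26838·605) / 59800 = 33775640 / 59800 ≈ 564.81

(189, 565)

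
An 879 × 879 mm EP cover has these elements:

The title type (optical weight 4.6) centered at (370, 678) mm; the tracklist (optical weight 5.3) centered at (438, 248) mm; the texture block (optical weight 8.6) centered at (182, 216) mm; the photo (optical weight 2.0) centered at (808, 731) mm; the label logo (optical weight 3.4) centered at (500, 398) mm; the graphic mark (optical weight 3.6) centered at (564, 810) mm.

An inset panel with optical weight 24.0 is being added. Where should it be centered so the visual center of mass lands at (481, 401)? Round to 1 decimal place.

After adding the inset panel, total weight = 4.6 + 5.3 + 8.6 + 2.0 + 3.4 + 3.6 + 24.0 = 51.5.
x: target moment 51.5×481 = 24771.5; current 4.6·370 + 5.3·438 + 8.6·182 + 2.0·808 + 3.4·500 + 3.6·564 = 10935.0; the inset panel supplies 13836.5, so x = 13836.5/24.0 ≈ 576.52.
y: target moment 51.5×401 = 20651.5; current 4.6·678 + 5.3·248 + 8.6·216 + 2.0·731 + 3.4·398 + 3.6·810 = 12022.0; the inset panel supplies 8629.5, so y = 8629.5/24.0 ≈ 359.56.

(576.5, 359.6)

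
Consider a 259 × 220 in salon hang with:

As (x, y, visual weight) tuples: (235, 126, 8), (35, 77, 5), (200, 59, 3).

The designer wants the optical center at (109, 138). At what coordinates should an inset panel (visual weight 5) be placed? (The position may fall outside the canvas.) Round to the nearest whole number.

With the inset panel, Σw becomes 8 + 5 + 3 + 5 = 21.
x: need Σw·x = 21·109 = 2289. Existing = 8·235 + 5·35 + 3·200 = 2655. Remainder -366 / 5 ≈ -73.20.
y: need Σw·y = 21·138 = 2898. Existing = 8·126 + 5·77 + 3·59 = 1570. Remainder 1328 / 5 ≈ 265.60.

(-73, 266)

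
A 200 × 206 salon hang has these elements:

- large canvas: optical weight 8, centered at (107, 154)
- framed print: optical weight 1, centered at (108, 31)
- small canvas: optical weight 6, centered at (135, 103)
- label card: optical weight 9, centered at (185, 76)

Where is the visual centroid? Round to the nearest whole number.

Σw = 8 + 1 + 6 + 9 = 24.
x-moment: 8·107 + 1·108 + 6·135 + 9·185 = 3439; centroid 3439/24 ≈ 143.29.
y-moment: 8·154 + 1·31 + 6·103 + 9·76 = 2565; centroid 2565/24 ≈ 106.88.

(143, 107)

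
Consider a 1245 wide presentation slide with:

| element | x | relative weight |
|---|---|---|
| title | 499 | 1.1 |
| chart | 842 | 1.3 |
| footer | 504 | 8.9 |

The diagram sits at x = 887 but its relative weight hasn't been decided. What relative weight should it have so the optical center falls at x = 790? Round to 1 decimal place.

Fixed elements: Σw = 1.1 + 1.3 + 8.9 = 11.3, Σw·x = 1.1·499 + 1.3·842 + 8.9·504 = 6129.1.
Balance at x = 790 requires (6129.1 + w·887) / (11.3 + w) = 790.
So w = (790·11.3 − 6129.1)/(887 − 790) = 2797.9/97 ≈ 28.84.

w ≈ 28.8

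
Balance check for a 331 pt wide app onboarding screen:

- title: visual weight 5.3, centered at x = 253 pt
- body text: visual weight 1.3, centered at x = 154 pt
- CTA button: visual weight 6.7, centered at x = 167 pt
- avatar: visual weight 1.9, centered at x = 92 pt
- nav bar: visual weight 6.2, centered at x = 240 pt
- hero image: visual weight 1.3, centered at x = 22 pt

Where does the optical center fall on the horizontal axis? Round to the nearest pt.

x ≈ 192

Σw = 5.3 + 1.3 + 6.7 + 1.9 + 6.2 + 1.3 = 22.7.
x: moment 4351.4 / weight 22.7 ≈ 191.69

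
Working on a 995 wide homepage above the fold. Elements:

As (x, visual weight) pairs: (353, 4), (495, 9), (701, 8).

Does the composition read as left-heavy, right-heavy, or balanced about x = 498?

right-heavy

Total weight = 4 + 9 + 8 = 21.
Σw·x = 4·353 + 9·495 + 8·701 = 11475, so x̄ = 11475/21 ≈ 546.43.
546.4 lies right of the midline 498, so the layout is right-heavy.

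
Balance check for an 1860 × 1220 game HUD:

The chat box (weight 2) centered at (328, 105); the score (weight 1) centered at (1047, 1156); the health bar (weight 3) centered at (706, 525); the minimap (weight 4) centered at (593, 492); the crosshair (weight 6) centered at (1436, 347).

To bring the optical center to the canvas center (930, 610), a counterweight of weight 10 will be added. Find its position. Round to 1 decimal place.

New total weight: (2 + 1 + 3 + 4 + 6) + 10 = 26.
x: need Σw·x = 26·930 = 24180. Existing = 2·328 + 1·1047 + 3·706 + 4·593 + 6·1436 = 14809. Remainder 9371 / 10 ≈ 937.10.
y: need Σw·y = 26·610 = 15860. Existing = 2·105 + 1·1156 + 3·525 + 4·492 + 6·347 = 6991. Remainder 8869 / 10 ≈ 886.90.

(937.1, 886.9)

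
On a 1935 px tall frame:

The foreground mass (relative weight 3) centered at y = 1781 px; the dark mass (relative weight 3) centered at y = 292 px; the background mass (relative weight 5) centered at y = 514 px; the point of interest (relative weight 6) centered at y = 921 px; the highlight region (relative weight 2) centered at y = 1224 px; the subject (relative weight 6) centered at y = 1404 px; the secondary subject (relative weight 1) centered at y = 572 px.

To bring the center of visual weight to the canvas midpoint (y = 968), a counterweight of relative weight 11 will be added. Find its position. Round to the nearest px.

y ≈ 914

New total weight: (3 + 3 + 5 + 6 + 2 + 6 + 1) + 11 = 37.
Along y: (25759 + 11·y) / 37 = 968 (existing moment 3·1781 + 3·292 + 5·514 + 6·921 + 2·1224 + 6·1404 + 1·572 = 25759) ⇒ y = (35816 − 25759) / 11 ≈ 914.27.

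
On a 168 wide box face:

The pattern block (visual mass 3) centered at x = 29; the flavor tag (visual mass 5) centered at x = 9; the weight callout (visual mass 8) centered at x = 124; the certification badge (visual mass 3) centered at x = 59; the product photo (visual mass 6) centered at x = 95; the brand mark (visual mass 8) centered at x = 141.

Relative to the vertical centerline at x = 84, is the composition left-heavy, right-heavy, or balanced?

right-heavy

Total weight = 3 + 5 + 8 + 3 + 6 + 8 = 33.
x: moment 2999 / weight 33 ≈ 90.88
90.9 lies right of the midline 84, so the layout is right-heavy.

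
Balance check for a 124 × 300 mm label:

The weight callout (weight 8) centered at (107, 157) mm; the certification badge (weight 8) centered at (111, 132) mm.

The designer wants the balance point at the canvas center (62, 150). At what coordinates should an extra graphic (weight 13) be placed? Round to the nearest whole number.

With the extra graphic, Σw becomes 8 + 8 + 13 = 29.
x: target moment 29×62 = 1798; current 8·107 + 8·111 = 1744; the extra graphic supplies 54, so x = 54/13 ≈ 4.15.
y: target moment 29×150 = 4350; current 8·157 + 8·132 = 2312; the extra graphic supplies 2038, so y = 2038/13 ≈ 156.77.

(4, 157)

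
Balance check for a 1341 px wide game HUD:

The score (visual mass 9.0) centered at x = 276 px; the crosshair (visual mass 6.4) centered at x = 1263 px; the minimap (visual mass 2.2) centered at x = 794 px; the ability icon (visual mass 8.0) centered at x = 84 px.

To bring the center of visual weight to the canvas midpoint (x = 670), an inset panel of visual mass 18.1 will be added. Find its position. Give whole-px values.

After adding the inset panel, total weight = 9.0 + 6.4 + 2.2 + 8.0 + 18.1 = 43.7.
x: target moment 43.7×670 = 29279.0; current 9.0·276 + 6.4·1263 + 2.2·794 + 8.0·84 = 12986.0; the inset panel supplies 16293.0, so x = 16293.0/18.1 ≈ 900.17.

x ≈ 900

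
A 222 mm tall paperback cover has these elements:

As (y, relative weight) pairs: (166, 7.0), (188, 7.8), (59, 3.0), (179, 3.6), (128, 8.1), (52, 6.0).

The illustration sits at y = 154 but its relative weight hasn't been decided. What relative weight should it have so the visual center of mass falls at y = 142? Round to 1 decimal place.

Known weights sum to 7.0 + 7.8 + 3.0 + 3.6 + 8.1 + 6.0 = 35.5; their moment is 7.0·166 + 7.8·188 + 3.0·59 + 3.6·179 + 8.1·128 + 6.0·52 = 4798.6.
Set Σw·y/Σw = 142: (4798.6 + 154w) = 142·(35.5 + w).
Rearranging, w·(154 − 142) = 142·35.5 − 4798.6 = 242.4, so w ≈ 242.4/12 = 20.20.

w ≈ 20.2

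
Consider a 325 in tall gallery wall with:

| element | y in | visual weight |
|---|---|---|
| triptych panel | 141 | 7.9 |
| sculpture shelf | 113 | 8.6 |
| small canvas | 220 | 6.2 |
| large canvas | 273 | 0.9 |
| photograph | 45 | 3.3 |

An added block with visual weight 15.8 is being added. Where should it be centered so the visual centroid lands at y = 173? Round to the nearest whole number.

After adding the added block, total weight = 7.9 + 8.6 + 6.2 + 0.9 + 3.3 + 15.8 = 42.7.
Along y: (3843.9 + 15.8·y) / 42.7 = 173 (existing moment 7.9·141 + 8.6·113 + 6.2·220 + 0.9·273 + 3.3·45 = 3843.9) ⇒ y = (7387.1 − 3843.9) / 15.8 ≈ 224.25.

y ≈ 224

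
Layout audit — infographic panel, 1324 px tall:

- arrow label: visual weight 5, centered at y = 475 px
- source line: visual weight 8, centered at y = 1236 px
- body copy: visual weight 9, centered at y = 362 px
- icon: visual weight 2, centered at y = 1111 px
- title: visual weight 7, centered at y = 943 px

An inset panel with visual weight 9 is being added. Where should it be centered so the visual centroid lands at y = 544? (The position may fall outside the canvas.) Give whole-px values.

New total weight: (5 + 8 + 9 + 2 + 7) + 9 = 40.
Along y: (24344 + 9·y) / 40 = 544 (existing moment 5·475 + 8·1236 + 9·362 + 2·1111 + 7·943 = 24344) ⇒ y = (21760 − 24344) / 9 ≈ -287.11.

y ≈ -287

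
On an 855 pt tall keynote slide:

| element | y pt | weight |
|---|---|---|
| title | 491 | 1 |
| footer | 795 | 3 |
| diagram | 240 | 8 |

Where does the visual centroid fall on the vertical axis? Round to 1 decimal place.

y ≈ 399.7

Σw = 1 + 3 + 8 = 12.
y: (1·491 + 3·795 + 8·240) / 12 = 4796 / 12 ≈ 399.67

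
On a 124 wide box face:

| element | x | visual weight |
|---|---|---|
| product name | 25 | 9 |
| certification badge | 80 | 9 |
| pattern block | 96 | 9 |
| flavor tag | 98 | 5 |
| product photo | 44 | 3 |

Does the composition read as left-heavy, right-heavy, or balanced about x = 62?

Weights sum to 9 + 9 + 9 + 5 + 3 = 35.
x: (9·25 + 9·80 + 9·96 + 5·98 + 3·44) / 35 = 2431 / 35 ≈ 69.46
Since 69.5 is right of 62, the composition reads right-heavy.

right-heavy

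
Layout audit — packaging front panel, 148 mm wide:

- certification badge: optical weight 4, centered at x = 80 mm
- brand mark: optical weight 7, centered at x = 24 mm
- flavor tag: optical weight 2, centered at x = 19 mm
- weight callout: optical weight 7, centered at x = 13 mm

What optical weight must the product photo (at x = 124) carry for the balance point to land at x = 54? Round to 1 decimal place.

w ≈ 6.6

Fixed elements: Σw = 4 + 7 + 2 + 7 = 20, Σw·x = 4·80 + 7·24 + 2·19 + 7·13 = 617.
Set Σw·x/Σw = 54: (617 + 124w) = 54·(20 + w).
Solving: w = (54·20 − 617) / (124 − 54) = 463 / 70 ≈ 6.61.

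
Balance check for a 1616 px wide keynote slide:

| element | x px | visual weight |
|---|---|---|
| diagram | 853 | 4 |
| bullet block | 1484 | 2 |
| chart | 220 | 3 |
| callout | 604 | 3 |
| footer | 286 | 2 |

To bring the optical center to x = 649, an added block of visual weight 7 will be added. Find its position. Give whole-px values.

x ≈ 601

After adding the added block, total weight = 4 + 2 + 3 + 3 + 2 + 7 = 21.
x: target moment 21×649 = 13629; current 4·853 + 2·1484 + 3·220 + 3·604 + 2·286 = 9424; the added block supplies 4205, so x = 4205/7 ≈ 600.71.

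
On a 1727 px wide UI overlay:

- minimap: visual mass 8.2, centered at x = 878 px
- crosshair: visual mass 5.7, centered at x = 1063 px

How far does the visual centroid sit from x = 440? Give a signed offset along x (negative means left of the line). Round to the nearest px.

Weights sum to 8.2 + 5.7 = 13.9.
x-moment: 8.2·878 + 5.7·1063 = 13258.7; centroid 13258.7/13.9 ≈ 953.86.
Against x = 440, that's 953.86 − 440 = 513.86.

≈ 514 px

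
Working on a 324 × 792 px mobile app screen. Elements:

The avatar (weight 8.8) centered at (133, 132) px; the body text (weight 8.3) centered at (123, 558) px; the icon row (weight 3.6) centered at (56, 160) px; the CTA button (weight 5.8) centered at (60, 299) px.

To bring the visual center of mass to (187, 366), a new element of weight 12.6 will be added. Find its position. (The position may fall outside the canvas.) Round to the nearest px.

With the new element, Σw becomes 8.8 + 8.3 + 3.6 + 5.8 + 12.6 = 39.1.
x: need Σw·x = 39.1·187 = 7311.7. Existing = 8.8·133 + 8.3·123 + 3.6·56 + 5.8·60 = 2740.9. Remainder 4570.8 / 12.6 ≈ 362.76.
y: need Σw·y = 39.1·366 = 14310.6. Existing = 8.8·132 + 8.3·558 + 3.6·160 + 5.8·299 = 8103.2. Remainder 6207.4 / 12.6 ≈ 492.65.

(363, 493)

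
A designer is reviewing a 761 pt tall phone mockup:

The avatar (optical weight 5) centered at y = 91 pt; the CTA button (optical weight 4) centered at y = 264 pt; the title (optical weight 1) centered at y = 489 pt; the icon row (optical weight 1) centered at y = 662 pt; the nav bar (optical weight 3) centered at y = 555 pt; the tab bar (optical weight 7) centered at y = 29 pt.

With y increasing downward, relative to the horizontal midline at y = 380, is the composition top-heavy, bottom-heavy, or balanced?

Σw = 5 + 4 + 1 + 1 + 3 + 7 = 21.
y: moment 4530 / weight 21 ≈ 215.71
215.7 vs midline 380 → top-heavy.

top-heavy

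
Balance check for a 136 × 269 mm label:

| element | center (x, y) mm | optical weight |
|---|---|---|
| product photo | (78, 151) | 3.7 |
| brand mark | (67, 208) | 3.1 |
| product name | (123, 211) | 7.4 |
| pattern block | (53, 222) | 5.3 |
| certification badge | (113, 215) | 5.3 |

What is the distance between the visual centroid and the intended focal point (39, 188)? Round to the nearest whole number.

Weights sum to 3.7 + 3.1 + 7.4 + 5.3 + 5.3 = 24.8.
x-moment: 3.7·78 + 3.1·67 + 7.4·123 + 5.3·53 + 5.3·113 = 2286.3; centroid 2286.3/24.8 ≈ 92.19.
y-moment: 3.7·151 + 3.1·208 + 7.4·211 + 5.3·222 + 5.3·215 = 5081.0; centroid 5081.0/24.8 ≈ 204.88.
Relative to (39, 188): Δ = (53.19, 16.88); |Δ| = √(53.19² + 16.88²) ≈ 55.80.

≈ 56 mm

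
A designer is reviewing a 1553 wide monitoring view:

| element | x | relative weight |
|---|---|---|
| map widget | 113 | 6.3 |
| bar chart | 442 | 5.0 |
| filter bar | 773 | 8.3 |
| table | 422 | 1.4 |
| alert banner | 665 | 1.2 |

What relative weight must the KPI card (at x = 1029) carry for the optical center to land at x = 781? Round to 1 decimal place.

w ≈ 26.7

Existing Σw = 22.2 (6.3 + 5.0 + 8.3 + 1.4 + 1.2); existing moment 6.3·113 + 5.0·442 + 8.3·773 + 1.4·422 + 1.2·665 = 10726.6.
Balance at x = 781 requires (10726.6 + w·1029) / (22.2 + w) = 781.
Rearranging, w·(1029 − 781) = 781·22.2 − 10726.6 = 6611.6, so w ≈ 6611.6/248 = 26.66.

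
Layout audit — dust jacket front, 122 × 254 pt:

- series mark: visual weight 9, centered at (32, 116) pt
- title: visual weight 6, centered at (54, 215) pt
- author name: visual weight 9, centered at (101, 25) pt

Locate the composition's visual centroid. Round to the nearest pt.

(63, 107)

Total weight = 9 + 6 + 9 = 24.
Σw·x = 9·32 + 6·54 + 9·101 = 1521, so x̄ = 1521/24 ≈ 63.38.
Σw·y = 9·116 + 6·215 + 9·25 = 2559, so ȳ = 2559/24 ≈ 106.62.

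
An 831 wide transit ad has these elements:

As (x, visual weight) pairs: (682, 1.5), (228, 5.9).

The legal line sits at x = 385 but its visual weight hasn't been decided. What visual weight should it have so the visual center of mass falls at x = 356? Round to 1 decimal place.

Existing Σw = 7.4 (1.5 + 5.9); existing moment 1.5·682 + 5.9·228 = 2368.2.
Set Σw·x/Σw = 356: (2368.2 + 385w) = 356·(7.4 + w).
Rearranging, w·(385 − 356) = 356·7.4 − 2368.2 = 266.2, so w ≈ 266.2/29 = 9.18.

w ≈ 9.2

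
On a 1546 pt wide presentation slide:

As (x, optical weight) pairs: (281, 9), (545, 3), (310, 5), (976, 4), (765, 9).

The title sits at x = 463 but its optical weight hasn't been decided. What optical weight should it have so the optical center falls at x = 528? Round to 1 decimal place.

Known weights sum to 9 + 3 + 5 + 4 + 9 = 30; their moment is 9·281 + 3·545 + 5·310 + 4·976 + 9·765 = 16503.
Balance at x = 528 requires (16503 + w·463) / (30 + w) = 528.
So w = (528·30 − 16503)/(463 − 528) = -663/-65 ≈ 10.20.

w ≈ 10.2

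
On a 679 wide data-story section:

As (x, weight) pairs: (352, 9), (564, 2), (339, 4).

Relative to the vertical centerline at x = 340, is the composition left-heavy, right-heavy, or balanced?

right-heavy

Weights sum to 9 + 2 + 4 = 15.
x-moment: 9·352 + 2·564 + 4·339 = 5652; centroid 5652/15 ≈ 376.80.
376.8 vs midline 340 → right-heavy.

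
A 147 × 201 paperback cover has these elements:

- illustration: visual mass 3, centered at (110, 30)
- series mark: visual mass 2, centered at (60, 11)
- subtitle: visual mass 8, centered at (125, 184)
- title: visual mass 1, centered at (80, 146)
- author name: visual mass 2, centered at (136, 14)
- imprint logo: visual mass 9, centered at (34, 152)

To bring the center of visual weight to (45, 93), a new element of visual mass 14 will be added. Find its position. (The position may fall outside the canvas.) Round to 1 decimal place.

After adding the new element, total weight = 3 + 2 + 8 + 1 + 2 + 9 + 14 = 39.
x: need Σw·x = 39·45 = 1755. Existing = 3·110 + 2·60 + 8·125 + 1·80 + 2·136 + 9·34 = 2108. Remainder -353 / 14 ≈ -25.21.
y: need Σw·y = 39·93 = 3627. Existing = 3·30 + 2·11 + 8·184 + 1·146 + 2·14 + 9·152 = 3126. Remainder 501 / 14 ≈ 35.79.

(-25.2, 35.8)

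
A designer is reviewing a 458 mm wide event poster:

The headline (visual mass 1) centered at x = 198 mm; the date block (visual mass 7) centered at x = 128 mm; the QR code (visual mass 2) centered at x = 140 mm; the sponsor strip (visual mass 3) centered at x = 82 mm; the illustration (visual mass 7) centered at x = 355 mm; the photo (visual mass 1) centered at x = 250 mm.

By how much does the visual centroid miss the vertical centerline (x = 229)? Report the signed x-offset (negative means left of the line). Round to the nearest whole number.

Σw = 1 + 7 + 2 + 3 + 7 + 1 = 21.
Σw·x = 1·198 + 7·128 + 2·140 + 3·82 + 7·355 + 1·250 = 4355, so x̄ = 4355/21 ≈ 207.38.
Offset from x = 229: 207.38 − 229 ≈ -21.62.

≈ -22 mm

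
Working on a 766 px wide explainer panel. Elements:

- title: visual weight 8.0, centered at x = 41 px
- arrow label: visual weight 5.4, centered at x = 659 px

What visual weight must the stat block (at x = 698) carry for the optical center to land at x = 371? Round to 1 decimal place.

Existing Σw = 13.4 (8.0 + 5.4); existing moment 8.0·41 + 5.4·659 = 3886.6.
Balance at x = 371 requires (3886.6 + w·698) / (13.4 + w) = 371.
Solving: w = (371·13.4 − 3886.6) / (698 − 371) = 1084.8 / 327 ≈ 3.32.

w ≈ 3.3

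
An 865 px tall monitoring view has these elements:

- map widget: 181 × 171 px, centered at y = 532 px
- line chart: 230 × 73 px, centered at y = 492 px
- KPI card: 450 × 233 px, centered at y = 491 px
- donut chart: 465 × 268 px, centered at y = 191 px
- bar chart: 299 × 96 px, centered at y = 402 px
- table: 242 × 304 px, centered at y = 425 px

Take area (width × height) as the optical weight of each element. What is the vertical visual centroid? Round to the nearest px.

y ≈ 376

Areas → weights: map widget 181·171 = 30951, line chart 230·73 = 16790, KPI card 450·233 = 104850, donut chart 465·268 = 124620, bar chart 299·96 = 28704, table 242·304 = 73568; Σw = 379483.
Σw·y = 142815790; ȳ = 142815790/379483 ≈ 376.34.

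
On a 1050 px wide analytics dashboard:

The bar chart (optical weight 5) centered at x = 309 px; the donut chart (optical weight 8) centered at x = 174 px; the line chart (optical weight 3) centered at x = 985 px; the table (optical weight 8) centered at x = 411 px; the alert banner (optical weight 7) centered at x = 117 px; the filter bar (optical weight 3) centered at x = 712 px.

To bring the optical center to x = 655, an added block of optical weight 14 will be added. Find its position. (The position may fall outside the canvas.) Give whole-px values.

x ≈ 1379

With the added block, Σw becomes 5 + 8 + 3 + 8 + 7 + 3 + 14 = 48.
x: need Σw·x = 48·655 = 31440. Existing = 5·309 + 8·174 + 3·985 + 8·411 + 7·117 + 3·712 = 12135. Remainder 19305 / 14 ≈ 1378.93.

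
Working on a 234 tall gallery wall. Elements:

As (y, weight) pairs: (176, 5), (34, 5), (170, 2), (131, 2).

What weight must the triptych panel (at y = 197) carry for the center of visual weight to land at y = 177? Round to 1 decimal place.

Fixed elements: Σw = 5 + 5 + 2 + 2 = 14, Σw·y = 5·176 + 5·34 + 2·170 + 2·131 = 1652.
Set Σw·y/Σw = 177: (1652 + 197w) = 177·(14 + w).
So w = (177·14 − 1652)/(197 − 177) = 826/20 ≈ 41.30.

w ≈ 41.3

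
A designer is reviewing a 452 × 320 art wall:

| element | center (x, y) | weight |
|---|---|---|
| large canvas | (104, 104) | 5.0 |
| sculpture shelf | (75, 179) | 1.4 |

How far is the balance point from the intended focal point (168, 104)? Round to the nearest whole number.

≈ 72

Total weight = 5.0 + 1.4 = 6.4.
x: (5.0·104 + 1.4·75) / 6.4 = 625.0 / 6.4 ≈ 97.66
y: (5.0·104 + 1.4·179) / 6.4 = 770.6 / 6.4 ≈ 120.41
From (168, 104): dx = -70.34, dy = 16.41, so the distance is √(dx²+dy²) ≈ 72.23.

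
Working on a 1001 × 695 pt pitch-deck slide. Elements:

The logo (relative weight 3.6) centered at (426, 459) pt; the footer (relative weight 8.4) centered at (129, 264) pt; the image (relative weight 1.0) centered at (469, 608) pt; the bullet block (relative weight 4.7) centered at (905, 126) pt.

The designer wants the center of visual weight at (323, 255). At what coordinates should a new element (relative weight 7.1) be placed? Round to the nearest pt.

(94, 177)

After adding the new element, total weight = 3.6 + 8.4 + 1.0 + 4.7 + 7.1 = 24.8.
Along x: (7339.7 + 7.1·x) / 24.8 = 323 (existing moment 3.6·426 + 8.4·129 + 1.0·469 + 4.7·905 = 7339.7) ⇒ x = (8010.4 − 7339.7) / 7.1 ≈ 94.46.
Along y: (5070.2 + 7.1·y) / 24.8 = 255 (existing moment 3.6·459 + 8.4·264 + 1.0·608 + 4.7·126 = 5070.2) ⇒ y = (6324.0 − 5070.2) / 7.1 ≈ 176.59.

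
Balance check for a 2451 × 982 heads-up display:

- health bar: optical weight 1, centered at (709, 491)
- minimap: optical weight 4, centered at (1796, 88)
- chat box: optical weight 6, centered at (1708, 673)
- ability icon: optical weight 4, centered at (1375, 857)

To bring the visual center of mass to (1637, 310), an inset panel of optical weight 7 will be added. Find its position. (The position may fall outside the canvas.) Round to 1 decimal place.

(1767.6, -212.7)

New total weight: (1 + 4 + 6 + 4) + 7 = 22.
x: target moment 22×1637 = 36014; current 1·709 + 4·1796 + 6·1708 + 4·1375 = 23641; the inset panel supplies 12373, so x = 12373/7 ≈ 1767.57.
y: target moment 22×310 = 6820; current 1·491 + 4·88 + 6·673 + 4·857 = 8309; the inset panel supplies -1489, so y = -1489/7 ≈ -212.71.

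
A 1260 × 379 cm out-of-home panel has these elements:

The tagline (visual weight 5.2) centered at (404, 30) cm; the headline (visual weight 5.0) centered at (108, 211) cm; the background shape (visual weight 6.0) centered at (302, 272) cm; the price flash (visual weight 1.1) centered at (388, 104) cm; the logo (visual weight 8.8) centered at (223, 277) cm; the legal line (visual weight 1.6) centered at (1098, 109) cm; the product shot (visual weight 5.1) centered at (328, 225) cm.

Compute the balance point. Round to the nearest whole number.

Total weight = 5.2 + 5.0 + 6.0 + 1.1 + 8.8 + 1.6 + 5.1 = 32.8.
x-moment: 5.2·404 + 5.0·108 + 6.0·302 + 1.1·388 + 8.8·223 + 1.6·1098 + 5.1·328 = 10271.6; centroid 10271.6/32.8 ≈ 313.16.
y-moment: 5.2·30 + 5.0·211 + 6.0·272 + 1.1·104 + 8.8·277 + 1.6·109 + 5.1·225 = 6716.9; centroid 6716.9/32.8 ≈ 204.78.

(313, 205)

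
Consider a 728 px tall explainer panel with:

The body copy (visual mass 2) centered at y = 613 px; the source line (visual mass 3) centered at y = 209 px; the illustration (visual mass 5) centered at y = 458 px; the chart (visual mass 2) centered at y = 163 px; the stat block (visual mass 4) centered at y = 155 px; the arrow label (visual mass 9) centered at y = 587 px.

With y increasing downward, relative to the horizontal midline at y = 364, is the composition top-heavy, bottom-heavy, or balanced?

Total weight = 2 + 3 + 5 + 2 + 4 + 9 = 25.
Σw·y = 10372; ȳ = 10372/25 ≈ 414.88.
414.9 vs midline 364 → bottom-heavy.

bottom-heavy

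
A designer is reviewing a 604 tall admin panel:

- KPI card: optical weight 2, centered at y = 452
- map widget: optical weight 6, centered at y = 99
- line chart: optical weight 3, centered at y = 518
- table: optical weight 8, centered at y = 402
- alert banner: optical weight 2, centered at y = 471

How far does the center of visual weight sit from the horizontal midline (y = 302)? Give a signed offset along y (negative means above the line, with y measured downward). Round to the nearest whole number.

Total weight = 2 + 6 + 3 + 8 + 2 = 21.
y-moment: 2·452 + 6·99 + 3·518 + 8·402 + 2·471 = 7210; centroid 7210/21 ≈ 343.33.
Difference: 343.33 − 302 ≈ 41.33.

≈ 41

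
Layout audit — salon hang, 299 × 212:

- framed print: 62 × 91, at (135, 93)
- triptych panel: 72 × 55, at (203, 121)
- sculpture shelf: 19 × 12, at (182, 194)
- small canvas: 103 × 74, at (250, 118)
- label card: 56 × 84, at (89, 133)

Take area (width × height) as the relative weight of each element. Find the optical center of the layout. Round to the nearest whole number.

Taking area as weight: framed print 62·91 = 5642, triptych panel 72·55 = 3960, sculpture shelf 19·12 = 228, small canvas 103·74 = 7622, label card 56·84 = 4704. Sum 22156.
x: (5642·135 + 3960·203 + 228·182 + 7622·250 + 4704·89) / 22156 = 3931202 / 22156 ≈ 177.43
y: (5642·93 + 3960·121 + 228·194 + 7622·118 + 4704·133) / 22156 = 2573126 / 22156 ≈ 116.14

(177, 116)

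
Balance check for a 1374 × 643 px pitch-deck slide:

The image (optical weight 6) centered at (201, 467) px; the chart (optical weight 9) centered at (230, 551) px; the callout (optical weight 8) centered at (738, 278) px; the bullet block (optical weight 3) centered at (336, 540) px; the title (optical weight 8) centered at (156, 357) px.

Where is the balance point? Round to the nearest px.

Weights sum to 6 + 9 + 8 + 3 + 8 = 34.
x: (6·201 + 9·230 + 8·738 + 3·336 + 8·156) / 34 = 11436 / 34 ≈ 336.35
y: (6·467 + 9·551 + 8·278 + 3·540 + 8·357) / 34 = 14461 / 34 ≈ 425.32

(336, 425)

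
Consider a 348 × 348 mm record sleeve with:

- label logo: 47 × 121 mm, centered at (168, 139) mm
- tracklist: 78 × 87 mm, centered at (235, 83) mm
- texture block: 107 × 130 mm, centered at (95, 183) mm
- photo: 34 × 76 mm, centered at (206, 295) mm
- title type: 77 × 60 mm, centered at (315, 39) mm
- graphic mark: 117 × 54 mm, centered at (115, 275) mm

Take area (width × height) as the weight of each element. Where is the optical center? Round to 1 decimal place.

(165.0, 164.9)

Areas: label logo 47·121 = 5687, tracklist 78·87 = 6786, texture block 107·130 = 13910, photo 34·76 = 2584, title type 77·60 = 4620, graphic mark 117·54 = 6318. Total weight = 39905.
x: (5687·168 + 6786·235 + 13910·95 + 2584·206 + 4620·315 + 6318·115) / 39905 = 6585750 / 39905 ≈ 165.04
y: (5687·139 + 6786·83 + 13910·183 + 2584·295 + 4620·39 + 6318·275) / 39905 = 6579171 / 39905 ≈ 164.87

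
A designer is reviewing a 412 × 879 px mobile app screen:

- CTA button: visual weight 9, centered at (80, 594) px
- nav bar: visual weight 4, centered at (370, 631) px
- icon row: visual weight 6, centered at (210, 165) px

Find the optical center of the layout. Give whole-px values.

Weights sum to 9 + 4 + 6 = 19.
Σw·x = 9·80 + 4·370 + 6·210 = 3460, so x̄ = 3460/19 ≈ 182.11.
Σw·y = 9·594 + 4·631 + 6·165 = 8860, so ȳ = 8860/19 ≈ 466.32.

(182, 466)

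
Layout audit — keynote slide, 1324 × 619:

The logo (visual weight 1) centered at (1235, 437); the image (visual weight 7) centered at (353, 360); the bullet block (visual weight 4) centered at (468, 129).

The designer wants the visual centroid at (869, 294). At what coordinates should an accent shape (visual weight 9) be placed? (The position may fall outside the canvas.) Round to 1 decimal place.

After adding the accent shape, total weight = 1 + 7 + 4 + 9 = 21.
x: need Σw·x = 21·869 = 18249. Existing = 1·1235 + 7·353 + 4·468 = 5578. Remainder 12671 / 9 ≈ 1407.89.
y: need Σw·y = 21·294 = 6174. Existing = 1·437 + 7·360 + 4·129 = 3473. Remainder 2701 / 9 ≈ 300.11.

(1407.9, 300.1)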